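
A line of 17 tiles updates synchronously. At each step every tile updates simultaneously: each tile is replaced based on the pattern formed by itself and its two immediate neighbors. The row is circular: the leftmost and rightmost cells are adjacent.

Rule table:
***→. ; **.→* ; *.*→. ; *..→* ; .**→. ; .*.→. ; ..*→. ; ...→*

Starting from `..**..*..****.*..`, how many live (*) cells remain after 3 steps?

step 1: *..**..*....*..**
step 2: **..**..***..*...
step 3: .**..**...**..**.
count of *: 8

8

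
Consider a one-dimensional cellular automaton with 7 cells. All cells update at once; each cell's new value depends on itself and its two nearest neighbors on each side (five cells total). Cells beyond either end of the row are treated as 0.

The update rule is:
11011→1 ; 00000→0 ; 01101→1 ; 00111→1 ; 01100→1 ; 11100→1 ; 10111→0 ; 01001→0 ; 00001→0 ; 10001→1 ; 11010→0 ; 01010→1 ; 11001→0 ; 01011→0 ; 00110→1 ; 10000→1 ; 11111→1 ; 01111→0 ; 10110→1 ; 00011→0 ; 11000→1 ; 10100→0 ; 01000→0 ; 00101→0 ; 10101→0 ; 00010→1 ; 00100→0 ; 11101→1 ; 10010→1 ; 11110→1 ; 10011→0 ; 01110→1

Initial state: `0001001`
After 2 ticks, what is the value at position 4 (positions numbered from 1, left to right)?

0010010
0100100
position 4 holds 0

0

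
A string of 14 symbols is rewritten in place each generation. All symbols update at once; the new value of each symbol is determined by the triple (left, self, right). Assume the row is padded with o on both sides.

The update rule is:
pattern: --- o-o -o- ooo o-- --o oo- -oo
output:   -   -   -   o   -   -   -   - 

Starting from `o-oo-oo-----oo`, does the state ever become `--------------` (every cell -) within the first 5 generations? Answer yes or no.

yes

-------------o
--------------
all cells are - at generation 2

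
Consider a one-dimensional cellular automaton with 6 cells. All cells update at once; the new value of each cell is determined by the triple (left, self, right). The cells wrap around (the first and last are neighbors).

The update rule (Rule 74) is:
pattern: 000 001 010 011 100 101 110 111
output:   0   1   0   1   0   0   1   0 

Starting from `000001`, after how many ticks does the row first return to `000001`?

6

tick 1: 000010
tick 2: 000100
tick 3: 001000
tick 4: 010000
tick 5: 100000
tick 6: 000001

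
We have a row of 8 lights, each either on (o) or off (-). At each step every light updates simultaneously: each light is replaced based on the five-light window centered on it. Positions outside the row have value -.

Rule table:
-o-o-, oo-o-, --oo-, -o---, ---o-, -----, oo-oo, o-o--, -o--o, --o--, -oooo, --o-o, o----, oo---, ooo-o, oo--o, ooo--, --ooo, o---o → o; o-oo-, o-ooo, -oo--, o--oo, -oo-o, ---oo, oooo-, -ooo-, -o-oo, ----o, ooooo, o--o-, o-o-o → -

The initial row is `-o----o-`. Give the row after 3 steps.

step 1: oooo-ooo
step 2: oo-oo--o
step 3: o-o--o-o

o-o--o-o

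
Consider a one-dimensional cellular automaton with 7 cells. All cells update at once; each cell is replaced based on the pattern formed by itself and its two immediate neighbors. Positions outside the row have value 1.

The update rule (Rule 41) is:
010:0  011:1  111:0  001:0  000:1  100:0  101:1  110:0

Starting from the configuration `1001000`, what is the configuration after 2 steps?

step 1: 0000010
step 2: 0111001

0111001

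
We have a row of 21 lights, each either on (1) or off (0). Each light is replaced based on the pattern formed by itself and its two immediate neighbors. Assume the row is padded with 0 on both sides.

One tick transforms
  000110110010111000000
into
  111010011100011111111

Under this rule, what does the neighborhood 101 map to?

0

At position 5 the neighborhood is 101; the next row has 0 there.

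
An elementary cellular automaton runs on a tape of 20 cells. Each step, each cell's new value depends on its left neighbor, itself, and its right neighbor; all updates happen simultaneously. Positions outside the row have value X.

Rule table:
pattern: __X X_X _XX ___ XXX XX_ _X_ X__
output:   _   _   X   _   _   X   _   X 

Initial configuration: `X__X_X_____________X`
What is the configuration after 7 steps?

XX___XXX____X______X

XX____X____________X
_XX____X___________X
_XXX____X__________X
_X_XX____X_________X
___XXX____X________X
X__X_XX____X_______X
XX___XXX____X______X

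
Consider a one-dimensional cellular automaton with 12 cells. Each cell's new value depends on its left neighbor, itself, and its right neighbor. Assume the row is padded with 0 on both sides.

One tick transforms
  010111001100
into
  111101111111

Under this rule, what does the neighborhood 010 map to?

1

At position 1 the neighborhood is 010; the next row has 1 there.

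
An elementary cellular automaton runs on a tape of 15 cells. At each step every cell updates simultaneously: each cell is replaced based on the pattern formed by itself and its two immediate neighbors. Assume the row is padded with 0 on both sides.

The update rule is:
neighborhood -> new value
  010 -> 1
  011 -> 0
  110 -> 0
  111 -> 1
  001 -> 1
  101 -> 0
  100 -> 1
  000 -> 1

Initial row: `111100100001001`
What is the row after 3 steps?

011011111111111
100001111111110
111110111111101

111110111111101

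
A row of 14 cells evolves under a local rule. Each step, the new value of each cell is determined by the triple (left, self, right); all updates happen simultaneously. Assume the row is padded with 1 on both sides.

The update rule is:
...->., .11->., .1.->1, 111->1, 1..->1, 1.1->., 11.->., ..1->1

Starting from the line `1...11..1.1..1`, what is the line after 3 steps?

.1..1..11.1111

.1.1..111.111.
.1.111.1...1..
.1..1..11.1111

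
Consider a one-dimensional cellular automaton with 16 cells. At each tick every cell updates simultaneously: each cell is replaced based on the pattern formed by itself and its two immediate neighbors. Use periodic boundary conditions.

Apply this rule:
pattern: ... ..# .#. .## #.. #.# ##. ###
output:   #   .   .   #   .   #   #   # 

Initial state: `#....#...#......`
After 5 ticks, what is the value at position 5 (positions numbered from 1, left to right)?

#

..##...#...####.
#.##.#...#.####.
.####..#..######
#####.....######
#####.###.######
position 5 holds #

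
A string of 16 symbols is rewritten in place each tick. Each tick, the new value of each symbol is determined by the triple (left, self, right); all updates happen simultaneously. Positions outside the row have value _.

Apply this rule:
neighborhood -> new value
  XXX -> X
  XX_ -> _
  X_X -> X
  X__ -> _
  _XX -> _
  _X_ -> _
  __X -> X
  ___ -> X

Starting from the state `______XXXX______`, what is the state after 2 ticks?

XXXXXX_XX__XXXXX
_XXXX_X___X_XXX_

_XXXX_X___X_XXX_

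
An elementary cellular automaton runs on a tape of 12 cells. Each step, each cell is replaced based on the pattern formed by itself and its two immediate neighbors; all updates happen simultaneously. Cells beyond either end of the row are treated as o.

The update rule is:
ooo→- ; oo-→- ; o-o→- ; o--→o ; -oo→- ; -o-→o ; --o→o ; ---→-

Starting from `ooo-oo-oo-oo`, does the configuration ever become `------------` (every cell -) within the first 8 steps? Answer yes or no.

------------
all cells are - at step 1

yes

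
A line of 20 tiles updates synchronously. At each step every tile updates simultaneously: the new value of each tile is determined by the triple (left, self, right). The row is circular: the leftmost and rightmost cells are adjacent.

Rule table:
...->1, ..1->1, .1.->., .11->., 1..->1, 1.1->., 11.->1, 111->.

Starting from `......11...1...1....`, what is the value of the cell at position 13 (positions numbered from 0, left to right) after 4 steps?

1

111111.1111.111.1111
.....1....1...1.....
11111.1111.111.11111
....1....1...1......
position 13 holds 1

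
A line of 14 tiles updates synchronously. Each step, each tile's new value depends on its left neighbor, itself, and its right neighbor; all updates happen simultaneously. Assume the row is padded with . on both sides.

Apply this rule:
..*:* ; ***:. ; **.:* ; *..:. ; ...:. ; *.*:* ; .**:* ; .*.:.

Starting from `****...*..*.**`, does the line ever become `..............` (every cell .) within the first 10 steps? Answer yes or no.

step 1: *..*..*..*.***
step 2: ..*..*..*.**.*
step 3: .*..*..*.****.
step 4: *..*..*.**..*.
step 5: ..*..*.***.*..
step 6: .*..*.**.**...
step 7: *..*.******...
step 8: ..*.**....*...
step 9: .*.***...*....
step 10: *.**.*..*.....
step 10 is *.**.*..*....., still not uniform .

no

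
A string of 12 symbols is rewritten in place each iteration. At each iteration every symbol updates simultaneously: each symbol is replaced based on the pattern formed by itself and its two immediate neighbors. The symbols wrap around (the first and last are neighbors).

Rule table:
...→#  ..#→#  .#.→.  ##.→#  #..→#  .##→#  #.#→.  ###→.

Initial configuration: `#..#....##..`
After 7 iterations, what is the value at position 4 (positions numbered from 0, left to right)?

.##.########
.##.#......#
.##..######.
######....##
.....######.
######....##  (repeats iteration 4; period 2)
iteration 7: .....######.
position 4 holds .

.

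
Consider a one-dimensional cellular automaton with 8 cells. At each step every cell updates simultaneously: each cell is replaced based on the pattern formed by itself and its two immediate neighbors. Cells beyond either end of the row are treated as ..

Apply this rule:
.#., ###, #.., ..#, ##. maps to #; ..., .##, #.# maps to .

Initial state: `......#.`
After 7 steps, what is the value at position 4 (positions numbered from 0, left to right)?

#

.....###
....#.##
...##..#
..#.####
.##..###
#.###.##
#..##..#
position 4 holds #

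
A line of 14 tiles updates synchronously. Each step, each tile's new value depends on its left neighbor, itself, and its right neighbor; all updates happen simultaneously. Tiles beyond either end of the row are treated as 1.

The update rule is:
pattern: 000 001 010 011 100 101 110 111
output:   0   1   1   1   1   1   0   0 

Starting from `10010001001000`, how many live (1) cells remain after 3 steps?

6

step 1: 01111011111101
step 2: 11000110000011
step 3: 00101101000110
count of 1: 6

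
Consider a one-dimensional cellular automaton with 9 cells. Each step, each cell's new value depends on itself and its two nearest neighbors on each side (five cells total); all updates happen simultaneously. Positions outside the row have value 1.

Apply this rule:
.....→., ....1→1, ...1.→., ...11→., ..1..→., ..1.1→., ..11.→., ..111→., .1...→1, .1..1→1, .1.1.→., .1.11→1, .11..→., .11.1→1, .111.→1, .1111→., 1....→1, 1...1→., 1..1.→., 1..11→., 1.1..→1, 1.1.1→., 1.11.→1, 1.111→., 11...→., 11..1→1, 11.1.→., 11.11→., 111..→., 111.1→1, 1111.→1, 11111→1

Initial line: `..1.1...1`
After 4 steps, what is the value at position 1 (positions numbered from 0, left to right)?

1...11...
.........
.1.....1.
.111.1..1
position 1 holds 1

1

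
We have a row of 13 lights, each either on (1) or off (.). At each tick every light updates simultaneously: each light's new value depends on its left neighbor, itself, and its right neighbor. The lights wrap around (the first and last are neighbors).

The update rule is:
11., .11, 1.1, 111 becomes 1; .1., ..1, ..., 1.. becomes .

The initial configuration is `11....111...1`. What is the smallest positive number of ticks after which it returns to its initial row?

11....111...1

1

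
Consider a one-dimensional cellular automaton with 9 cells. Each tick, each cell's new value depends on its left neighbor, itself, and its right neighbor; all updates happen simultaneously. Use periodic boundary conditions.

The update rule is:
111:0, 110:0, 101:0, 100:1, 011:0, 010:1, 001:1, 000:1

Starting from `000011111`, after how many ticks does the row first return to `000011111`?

2

tick 1: 111100000
tick 2: 000011111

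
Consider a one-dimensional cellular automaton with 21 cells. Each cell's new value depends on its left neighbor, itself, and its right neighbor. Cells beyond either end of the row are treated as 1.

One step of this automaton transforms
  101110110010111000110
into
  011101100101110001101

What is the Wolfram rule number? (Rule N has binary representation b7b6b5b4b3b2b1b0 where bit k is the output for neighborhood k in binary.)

position 3: 111 → 1  (bit 7 = 1)
position 0: 110 → 0  (bit 6 = 0)
position 1: 101 → 1  (bit 5 = 1)
position 8: 100 → 0  (bit 4 = 0)
position 2: 011 → 1  (bit 3 = 1)
position 10: 010 → 0  (bit 2 = 0)
position 9: 001 → 1  (bit 1 = 1)
position 16: 000 → 0  (bit 0 = 0)
bits b7..b0 = 10101010 = 170

170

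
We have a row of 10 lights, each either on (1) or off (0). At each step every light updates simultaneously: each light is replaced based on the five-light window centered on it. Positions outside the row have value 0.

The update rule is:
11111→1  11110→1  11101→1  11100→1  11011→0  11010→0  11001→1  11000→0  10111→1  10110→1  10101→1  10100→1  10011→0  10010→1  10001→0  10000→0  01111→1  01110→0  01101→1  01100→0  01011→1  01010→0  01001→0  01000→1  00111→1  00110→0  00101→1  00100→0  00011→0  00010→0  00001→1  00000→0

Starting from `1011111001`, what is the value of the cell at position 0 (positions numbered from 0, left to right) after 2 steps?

1

1111111110
1111111110
position 0 holds 1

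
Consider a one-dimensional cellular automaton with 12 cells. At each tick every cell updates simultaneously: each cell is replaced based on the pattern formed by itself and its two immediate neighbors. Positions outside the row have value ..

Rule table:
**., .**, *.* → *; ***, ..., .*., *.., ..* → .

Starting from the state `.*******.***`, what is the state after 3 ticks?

........***.

.*.....***.*
.......*.**.
........***.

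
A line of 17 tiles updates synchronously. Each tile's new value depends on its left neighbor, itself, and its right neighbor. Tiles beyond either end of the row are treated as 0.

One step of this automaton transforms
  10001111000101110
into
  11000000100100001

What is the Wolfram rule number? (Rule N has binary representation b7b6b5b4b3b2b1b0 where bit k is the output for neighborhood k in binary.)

20

position 5: 111 → 0  (bit 7 = 0)
position 7: 110 → 0  (bit 6 = 0)
position 12: 101 → 0  (bit 5 = 0)
position 1: 100 → 1  (bit 4 = 1)
position 4: 011 → 0  (bit 3 = 0)
position 0: 010 → 1  (bit 2 = 1)
position 3: 001 → 0  (bit 1 = 0)
position 2: 000 → 0  (bit 0 = 0)
bits b7..b0 = 00010100 = 20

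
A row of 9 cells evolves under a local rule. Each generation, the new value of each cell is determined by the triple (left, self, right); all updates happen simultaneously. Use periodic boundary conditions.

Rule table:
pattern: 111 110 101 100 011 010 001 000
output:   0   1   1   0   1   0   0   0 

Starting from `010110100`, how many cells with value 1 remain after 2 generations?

2

001111000
001001000
count of 1: 2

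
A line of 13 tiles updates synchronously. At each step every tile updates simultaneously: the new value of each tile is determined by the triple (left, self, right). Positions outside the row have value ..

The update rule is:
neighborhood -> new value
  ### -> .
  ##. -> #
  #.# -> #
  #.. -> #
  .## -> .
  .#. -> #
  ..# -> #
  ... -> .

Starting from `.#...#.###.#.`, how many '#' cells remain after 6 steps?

###.###..####
..##..###...#
.#.###..##.##
###..###.##.#
..###..##.###
.#..###.##..#
count of #: 7

7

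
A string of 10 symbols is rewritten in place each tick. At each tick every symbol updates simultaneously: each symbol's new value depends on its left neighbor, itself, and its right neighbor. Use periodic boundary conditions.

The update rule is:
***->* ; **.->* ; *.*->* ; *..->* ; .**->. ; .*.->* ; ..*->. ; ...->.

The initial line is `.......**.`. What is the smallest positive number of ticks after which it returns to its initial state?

10

tick 1: ........**
tick 2: *........*
tick 3: **........
tick 4: .**.......
tick 5: ..**......
tick 6: ...**.....
tick 7: ....**....
tick 8: .....**...
tick 9: ......**..
tick 10: .......**.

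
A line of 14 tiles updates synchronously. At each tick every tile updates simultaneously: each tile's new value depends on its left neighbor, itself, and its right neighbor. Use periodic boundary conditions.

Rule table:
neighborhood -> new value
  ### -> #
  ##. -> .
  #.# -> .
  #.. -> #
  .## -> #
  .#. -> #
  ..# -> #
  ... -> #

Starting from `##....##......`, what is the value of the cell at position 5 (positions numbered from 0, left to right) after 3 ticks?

tick 1: #.#####.######
tick 2: ..####..######
tick 3: #####.#######.
position 5 holds .

.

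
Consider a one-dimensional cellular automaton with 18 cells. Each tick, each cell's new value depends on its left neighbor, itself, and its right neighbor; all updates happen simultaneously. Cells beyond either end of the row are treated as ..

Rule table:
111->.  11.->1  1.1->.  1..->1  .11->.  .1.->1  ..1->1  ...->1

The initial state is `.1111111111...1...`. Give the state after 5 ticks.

1.........11111111
1111111111.......1
.........111111111
111111111........1
........1111111111

........1111111111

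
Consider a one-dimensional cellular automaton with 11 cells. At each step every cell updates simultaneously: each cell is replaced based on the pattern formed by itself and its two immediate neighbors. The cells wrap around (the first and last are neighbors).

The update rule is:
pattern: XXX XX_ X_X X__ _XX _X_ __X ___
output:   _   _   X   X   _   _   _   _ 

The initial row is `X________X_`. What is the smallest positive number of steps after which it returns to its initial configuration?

_X________X
X_X________
_X_X_______
__X_X______
___X_X_____
____X_X____
_____X_X___
______X_X__
_______X_X_
________X_X
X________X_

11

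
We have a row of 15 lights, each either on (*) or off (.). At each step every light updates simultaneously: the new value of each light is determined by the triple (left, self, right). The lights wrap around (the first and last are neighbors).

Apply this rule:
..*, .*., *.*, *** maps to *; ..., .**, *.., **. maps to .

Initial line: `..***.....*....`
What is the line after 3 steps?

.**....**.....*

.*.*.....**....
****....*......
.**....**.....*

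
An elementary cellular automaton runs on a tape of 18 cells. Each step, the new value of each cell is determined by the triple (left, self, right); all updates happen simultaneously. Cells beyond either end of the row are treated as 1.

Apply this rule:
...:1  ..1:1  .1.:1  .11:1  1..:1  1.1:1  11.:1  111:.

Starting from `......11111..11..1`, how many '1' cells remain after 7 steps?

1111111...11111111
......11111.......
1111111...11111111  (repeats step 1; period 2)
step 7: 1111111...11111111
count of 1: 15

15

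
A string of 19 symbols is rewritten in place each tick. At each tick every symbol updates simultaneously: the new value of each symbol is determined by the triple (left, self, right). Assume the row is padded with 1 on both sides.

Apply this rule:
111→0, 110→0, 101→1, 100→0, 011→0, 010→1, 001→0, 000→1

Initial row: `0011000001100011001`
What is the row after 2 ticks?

0000011100001000000
0111000001101011110

0111000001101011110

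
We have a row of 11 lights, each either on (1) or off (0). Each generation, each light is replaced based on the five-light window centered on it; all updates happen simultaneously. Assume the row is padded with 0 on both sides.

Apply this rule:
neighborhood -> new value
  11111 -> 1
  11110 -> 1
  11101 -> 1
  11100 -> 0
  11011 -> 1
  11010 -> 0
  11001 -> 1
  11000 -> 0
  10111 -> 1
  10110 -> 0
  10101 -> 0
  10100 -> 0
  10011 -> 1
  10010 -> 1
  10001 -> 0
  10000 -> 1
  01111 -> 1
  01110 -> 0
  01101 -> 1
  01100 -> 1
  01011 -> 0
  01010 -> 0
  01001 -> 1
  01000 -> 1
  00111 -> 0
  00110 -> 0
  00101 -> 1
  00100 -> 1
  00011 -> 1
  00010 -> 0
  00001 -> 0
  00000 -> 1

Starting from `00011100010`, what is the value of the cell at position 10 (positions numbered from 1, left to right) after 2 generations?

0

10100000011
10011110101
position 10 holds 0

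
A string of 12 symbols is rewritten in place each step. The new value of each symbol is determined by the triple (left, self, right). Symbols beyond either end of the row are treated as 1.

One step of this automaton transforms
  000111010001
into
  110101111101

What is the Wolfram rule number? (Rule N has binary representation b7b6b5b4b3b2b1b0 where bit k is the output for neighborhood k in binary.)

125

position 4: 111 → 0  (bit 7 = 0)
position 5: 110 → 1  (bit 6 = 1)
position 6: 101 → 1  (bit 5 = 1)
position 0: 100 → 1  (bit 4 = 1)
position 3: 011 → 1  (bit 3 = 1)
position 7: 010 → 1  (bit 2 = 1)
position 2: 001 → 0  (bit 1 = 0)
position 1: 000 → 1  (bit 0 = 1)
bits b7..b0 = 01111101 = 125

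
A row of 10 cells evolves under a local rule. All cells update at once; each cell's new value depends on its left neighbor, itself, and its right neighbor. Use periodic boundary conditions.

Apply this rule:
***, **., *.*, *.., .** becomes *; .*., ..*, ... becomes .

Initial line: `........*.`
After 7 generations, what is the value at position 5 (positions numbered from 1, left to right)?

.

.........*
*.........
.*........
..*.......
...*......
....*.....
.....*....
position 5 holds .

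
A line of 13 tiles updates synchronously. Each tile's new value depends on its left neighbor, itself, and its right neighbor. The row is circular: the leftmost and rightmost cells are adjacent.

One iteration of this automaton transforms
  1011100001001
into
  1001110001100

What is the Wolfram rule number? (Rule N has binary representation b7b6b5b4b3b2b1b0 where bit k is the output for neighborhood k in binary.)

212

position 3: 111 → 1  (bit 7 = 1)
position 0: 110 → 1  (bit 6 = 1)
position 1: 101 → 0  (bit 5 = 0)
position 5: 100 → 1  (bit 4 = 1)
position 2: 011 → 0  (bit 3 = 0)
position 9: 010 → 1  (bit 2 = 1)
position 8: 001 → 0  (bit 1 = 0)
position 6: 000 → 0  (bit 0 = 0)
bits b7..b0 = 11010100 = 212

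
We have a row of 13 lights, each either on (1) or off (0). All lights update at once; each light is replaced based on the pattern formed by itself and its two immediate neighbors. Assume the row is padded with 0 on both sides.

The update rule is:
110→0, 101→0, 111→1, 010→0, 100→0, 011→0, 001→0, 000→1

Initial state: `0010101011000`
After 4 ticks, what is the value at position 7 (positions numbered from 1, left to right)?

1000000000011
0011111111000
1001111110011
0000111100000
position 7 holds 1

1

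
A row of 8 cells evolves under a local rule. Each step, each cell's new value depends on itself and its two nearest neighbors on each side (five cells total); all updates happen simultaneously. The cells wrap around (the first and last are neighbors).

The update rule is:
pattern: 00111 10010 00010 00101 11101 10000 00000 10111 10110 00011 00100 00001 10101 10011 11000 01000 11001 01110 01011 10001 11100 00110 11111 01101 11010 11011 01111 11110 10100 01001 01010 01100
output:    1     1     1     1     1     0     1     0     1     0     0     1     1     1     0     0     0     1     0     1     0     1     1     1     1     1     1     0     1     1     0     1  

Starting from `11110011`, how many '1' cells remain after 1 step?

step 1: 11000111
count of 1: 5

5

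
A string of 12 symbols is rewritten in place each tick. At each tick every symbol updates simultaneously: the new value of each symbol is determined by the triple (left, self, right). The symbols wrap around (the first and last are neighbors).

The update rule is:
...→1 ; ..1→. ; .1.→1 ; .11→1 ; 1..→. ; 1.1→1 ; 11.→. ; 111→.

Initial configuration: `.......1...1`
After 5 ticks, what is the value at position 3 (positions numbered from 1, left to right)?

1

.11111.1.1.1
11....111111
...11.1.....
11.1.11.1111
..1111.11...
position 3 holds 1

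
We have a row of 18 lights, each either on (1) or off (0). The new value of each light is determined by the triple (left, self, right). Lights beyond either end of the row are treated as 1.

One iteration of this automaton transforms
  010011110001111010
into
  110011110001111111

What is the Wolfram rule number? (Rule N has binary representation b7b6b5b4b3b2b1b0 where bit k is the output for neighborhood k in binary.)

236

position 5: 111 → 1  (bit 7 = 1)
position 7: 110 → 1  (bit 6 = 1)
position 0: 101 → 1  (bit 5 = 1)
position 2: 100 → 0  (bit 4 = 0)
position 4: 011 → 1  (bit 3 = 1)
position 1: 010 → 1  (bit 2 = 1)
position 3: 001 → 0  (bit 1 = 0)
position 9: 000 → 0  (bit 0 = 0)
bits b7..b0 = 11101100 = 236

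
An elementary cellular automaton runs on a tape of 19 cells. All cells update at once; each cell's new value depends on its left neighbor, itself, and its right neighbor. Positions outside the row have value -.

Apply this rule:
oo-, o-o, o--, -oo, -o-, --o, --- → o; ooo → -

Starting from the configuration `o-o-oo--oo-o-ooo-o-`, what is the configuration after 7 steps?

oooooooooooooo-oooo
o------------ooo--o
oooooooooooooo-oooo  (repeats step 1; period 2)
step 7: oooooooooooooo-oooo

oooooooooooooo-oooo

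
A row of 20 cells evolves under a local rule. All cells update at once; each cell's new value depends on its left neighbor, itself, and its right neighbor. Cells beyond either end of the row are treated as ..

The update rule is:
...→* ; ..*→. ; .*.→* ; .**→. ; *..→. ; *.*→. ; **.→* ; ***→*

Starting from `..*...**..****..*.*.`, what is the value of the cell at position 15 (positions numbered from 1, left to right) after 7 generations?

.

*.*.*..*...***..*.*.
*.*.*..*.*..**..*.*.
*.*.*..*.*...*..*.*.
*.*.*..*.*.*.*..*.*.
*.*.*..*.*.*.*..*.*.  (fixed point — unchanged through generation 7)
position 15 holds .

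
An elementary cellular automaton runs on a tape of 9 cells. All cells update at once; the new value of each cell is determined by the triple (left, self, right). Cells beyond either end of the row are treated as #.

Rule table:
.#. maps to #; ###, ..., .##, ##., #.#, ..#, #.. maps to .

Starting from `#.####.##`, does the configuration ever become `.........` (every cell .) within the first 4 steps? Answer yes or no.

yes

.........
all cells are . at step 1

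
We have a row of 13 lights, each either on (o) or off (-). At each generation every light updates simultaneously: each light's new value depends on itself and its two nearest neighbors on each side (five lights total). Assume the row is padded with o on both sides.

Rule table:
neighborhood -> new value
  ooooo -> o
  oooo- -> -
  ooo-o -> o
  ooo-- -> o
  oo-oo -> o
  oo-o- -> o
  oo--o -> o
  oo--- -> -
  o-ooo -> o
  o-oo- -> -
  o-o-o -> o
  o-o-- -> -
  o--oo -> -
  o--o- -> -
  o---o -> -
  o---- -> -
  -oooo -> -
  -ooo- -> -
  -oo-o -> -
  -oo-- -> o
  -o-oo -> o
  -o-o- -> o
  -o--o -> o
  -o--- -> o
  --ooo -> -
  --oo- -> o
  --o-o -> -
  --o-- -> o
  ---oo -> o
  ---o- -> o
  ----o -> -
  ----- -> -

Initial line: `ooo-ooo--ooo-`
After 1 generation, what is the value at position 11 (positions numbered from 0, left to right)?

o-ooo-oo---oo
position 11 holds o

o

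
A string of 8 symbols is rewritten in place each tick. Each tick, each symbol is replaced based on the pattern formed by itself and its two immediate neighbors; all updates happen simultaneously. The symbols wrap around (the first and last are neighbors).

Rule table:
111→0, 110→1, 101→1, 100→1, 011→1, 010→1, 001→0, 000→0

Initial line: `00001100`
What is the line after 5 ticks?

00001110
00001011
10001111
11001000
11101100

11101100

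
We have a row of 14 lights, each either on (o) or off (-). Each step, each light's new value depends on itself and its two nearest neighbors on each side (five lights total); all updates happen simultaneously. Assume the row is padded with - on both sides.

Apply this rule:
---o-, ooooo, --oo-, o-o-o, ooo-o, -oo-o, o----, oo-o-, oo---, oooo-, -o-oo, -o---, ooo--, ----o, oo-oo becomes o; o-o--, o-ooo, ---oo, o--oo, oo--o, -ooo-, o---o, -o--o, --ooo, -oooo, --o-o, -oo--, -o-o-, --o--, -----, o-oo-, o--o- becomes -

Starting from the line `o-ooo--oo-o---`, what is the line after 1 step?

-o--o--ooo-oo-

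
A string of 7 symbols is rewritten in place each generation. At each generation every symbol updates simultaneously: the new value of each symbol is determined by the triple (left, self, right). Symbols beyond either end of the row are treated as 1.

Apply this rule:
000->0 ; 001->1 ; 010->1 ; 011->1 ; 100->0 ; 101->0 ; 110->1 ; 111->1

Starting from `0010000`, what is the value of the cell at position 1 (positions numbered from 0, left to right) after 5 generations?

1

0110001
0110011
0110111
0110111  (fixed point — unchanged through generation 5)
position 1 holds 1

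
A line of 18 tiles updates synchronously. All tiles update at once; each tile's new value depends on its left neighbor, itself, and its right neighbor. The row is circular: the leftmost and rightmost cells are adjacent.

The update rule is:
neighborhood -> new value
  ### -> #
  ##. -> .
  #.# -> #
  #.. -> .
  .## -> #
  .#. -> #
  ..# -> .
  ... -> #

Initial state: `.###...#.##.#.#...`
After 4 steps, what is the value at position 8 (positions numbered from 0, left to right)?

.##..#.###.####.##
##...####.####.##.
#..#.###.####.##.#
...####.####.##.##
position 8 holds #

#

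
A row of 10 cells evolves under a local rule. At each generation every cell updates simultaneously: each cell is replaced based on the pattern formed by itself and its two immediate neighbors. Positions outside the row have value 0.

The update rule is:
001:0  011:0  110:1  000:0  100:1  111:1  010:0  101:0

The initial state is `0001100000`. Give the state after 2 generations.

0000011000

0000110000
0000011000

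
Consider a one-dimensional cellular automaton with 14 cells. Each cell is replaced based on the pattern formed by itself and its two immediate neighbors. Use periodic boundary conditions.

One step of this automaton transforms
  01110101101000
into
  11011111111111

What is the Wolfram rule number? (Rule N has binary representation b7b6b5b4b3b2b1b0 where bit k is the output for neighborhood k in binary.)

position 2: 111 → 0  (bit 7 = 0)
position 3: 110 → 1  (bit 6 = 1)
position 4: 101 → 1  (bit 5 = 1)
position 11: 100 → 1  (bit 4 = 1)
position 1: 011 → 1  (bit 3 = 1)
position 5: 010 → 1  (bit 2 = 1)
position 0: 001 → 1  (bit 1 = 1)
position 12: 000 → 1  (bit 0 = 1)
bits b7..b0 = 01111111 = 127

127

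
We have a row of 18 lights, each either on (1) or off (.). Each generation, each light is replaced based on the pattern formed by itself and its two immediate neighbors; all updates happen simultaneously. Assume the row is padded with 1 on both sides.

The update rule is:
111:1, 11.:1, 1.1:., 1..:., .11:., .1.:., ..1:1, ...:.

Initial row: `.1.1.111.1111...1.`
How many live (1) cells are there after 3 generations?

......11..111..1..
.....1.1.1.11.1..1
....1.......1...1.
count of 1: 3

3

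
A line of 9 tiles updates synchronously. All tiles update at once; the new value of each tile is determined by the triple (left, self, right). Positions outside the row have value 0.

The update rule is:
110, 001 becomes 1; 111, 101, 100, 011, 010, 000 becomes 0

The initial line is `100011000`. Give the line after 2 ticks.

tick 1: 000101000
tick 2: 001000000

001000000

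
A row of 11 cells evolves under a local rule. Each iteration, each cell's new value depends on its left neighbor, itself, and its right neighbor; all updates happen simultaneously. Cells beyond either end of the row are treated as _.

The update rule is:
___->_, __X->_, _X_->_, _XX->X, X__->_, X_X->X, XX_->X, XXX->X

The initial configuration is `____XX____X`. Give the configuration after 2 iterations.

iteration 1: ____XX_____
iteration 2: ____XX_____

____XX_____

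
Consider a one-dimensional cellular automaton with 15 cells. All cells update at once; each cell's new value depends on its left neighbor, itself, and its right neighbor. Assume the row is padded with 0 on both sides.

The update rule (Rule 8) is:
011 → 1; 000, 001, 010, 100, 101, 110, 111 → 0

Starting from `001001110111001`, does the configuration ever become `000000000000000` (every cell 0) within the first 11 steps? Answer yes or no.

000001000100000
000000000000000
all cells are 0 at step 2

yes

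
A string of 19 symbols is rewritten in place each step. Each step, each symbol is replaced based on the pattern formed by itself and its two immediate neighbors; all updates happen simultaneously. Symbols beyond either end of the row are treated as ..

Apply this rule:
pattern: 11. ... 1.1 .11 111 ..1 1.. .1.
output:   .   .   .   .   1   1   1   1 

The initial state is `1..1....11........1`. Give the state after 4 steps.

1.11.1.111..111.1.1

11111..1..1......11
.111.1111111....1..
1.1...11111.1..111.
1.11.1.111..111.1.1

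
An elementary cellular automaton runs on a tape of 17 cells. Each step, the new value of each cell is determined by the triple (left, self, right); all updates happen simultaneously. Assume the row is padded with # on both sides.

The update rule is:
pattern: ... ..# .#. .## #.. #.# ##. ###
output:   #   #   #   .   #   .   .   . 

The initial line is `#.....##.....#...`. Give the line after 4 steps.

......##.........

.#####..#########
......##.........
######..#########
......##.........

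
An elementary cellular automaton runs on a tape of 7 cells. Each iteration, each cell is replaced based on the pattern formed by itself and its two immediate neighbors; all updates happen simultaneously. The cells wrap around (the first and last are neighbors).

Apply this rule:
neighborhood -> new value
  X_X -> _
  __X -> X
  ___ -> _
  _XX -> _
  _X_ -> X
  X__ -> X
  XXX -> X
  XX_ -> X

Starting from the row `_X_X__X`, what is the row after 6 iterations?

iteration 1: _X_XXXX
iteration 2: _X__XXX
iteration 3: _XXX_XX
iteration 4: __XX__X
iteration 5: XX_XXXX
iteration 6: XX__XXX

XX__XXX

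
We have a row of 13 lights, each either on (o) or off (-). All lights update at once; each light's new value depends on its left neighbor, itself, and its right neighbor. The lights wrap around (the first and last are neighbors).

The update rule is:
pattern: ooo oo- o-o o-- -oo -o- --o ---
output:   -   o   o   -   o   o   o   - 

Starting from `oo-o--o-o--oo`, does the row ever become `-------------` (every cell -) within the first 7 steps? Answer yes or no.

no

-ooo-oooo-oo-
oo-ooo--oooo-
oooo-o-oo--oo
---oooooo-oo-
--oo----oooo-
-ooo---oo--o-
oo-o--ooo-oo-
step 7 is oo-o--ooo-oo-, still not uniform -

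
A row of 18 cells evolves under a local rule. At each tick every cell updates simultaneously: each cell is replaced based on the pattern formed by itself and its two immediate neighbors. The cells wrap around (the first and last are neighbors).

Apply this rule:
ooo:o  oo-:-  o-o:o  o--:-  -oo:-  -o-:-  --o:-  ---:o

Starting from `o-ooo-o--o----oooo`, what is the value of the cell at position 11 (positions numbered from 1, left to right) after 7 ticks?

-o-o-o-----oo--ooo
o-o-o--ooo------o-
-o-o----o--oooo--o
o-o--oo-----oo----
-o------ooo----oo-
---oooo--o--oo----
oo--oo---------ooo
position 11 holds -

-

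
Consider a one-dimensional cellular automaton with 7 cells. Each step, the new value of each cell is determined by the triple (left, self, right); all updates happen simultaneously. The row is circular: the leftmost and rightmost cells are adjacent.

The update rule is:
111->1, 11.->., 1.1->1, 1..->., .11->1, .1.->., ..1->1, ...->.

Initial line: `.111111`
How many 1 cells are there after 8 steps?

111111.
11111.1
1111.11
111.111
11.1111
1.11111
.111111  (repeats step 0; period 7)
step 8: 111111.
count of 1: 6

6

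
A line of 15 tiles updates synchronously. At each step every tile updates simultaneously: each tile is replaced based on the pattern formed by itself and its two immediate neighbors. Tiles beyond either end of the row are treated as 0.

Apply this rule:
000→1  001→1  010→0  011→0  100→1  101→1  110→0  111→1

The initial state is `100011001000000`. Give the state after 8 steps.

011100110111111
101011001011110
010100110101101
101011001010010
010100110101101  (repeats step 3; period 2)
step 8: 101011001010010

101011001010010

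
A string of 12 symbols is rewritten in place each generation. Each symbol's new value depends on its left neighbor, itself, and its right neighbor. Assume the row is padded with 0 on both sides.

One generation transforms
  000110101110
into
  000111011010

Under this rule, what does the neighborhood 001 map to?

At position 2 the neighborhood is 001; the next row has 0 there.

0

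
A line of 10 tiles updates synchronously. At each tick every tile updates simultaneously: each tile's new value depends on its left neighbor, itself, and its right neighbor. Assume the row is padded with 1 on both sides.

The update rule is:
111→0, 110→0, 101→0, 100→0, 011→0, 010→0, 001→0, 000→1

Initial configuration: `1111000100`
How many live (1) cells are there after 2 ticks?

0000010000
0111000110
count of 1: 5

5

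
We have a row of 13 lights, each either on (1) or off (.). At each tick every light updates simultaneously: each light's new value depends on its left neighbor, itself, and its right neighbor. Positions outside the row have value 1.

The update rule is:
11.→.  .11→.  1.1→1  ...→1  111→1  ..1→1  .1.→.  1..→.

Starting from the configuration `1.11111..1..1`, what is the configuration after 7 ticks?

.1.111..1..1.
1.1.1..1..1.1
.1.1..1..1.1.
1.1..1..1.1.1
.1..1..1.1.1.
1..1..1.1.1.1
..1..1.1.1.1.

..1..1.1.1.1.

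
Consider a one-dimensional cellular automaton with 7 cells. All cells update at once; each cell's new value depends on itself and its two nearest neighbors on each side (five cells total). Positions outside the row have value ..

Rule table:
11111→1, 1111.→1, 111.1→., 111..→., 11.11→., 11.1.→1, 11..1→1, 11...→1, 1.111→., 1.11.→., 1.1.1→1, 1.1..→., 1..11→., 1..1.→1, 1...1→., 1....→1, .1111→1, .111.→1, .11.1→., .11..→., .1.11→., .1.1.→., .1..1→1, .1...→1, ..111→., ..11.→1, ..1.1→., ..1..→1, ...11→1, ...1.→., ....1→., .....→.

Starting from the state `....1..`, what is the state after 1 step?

....111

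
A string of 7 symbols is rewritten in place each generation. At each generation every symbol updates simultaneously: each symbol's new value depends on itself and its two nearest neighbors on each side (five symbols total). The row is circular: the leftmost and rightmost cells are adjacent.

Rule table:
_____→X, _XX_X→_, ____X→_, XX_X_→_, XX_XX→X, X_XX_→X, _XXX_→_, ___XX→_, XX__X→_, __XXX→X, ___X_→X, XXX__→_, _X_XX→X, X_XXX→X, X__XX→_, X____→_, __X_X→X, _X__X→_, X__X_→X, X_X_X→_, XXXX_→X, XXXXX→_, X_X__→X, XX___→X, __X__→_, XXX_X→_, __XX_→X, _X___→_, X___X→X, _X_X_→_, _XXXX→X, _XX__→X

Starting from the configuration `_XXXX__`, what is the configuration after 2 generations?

_XXX_XX
XX__XX_

XX__XX_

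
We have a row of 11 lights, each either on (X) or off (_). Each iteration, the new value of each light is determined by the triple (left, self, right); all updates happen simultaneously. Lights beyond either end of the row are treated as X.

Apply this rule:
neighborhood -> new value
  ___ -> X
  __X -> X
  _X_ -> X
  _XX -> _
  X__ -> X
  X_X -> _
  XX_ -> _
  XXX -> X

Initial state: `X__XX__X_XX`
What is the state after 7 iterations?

__X___XXXXX

iteration 1: _XX__XXX__X
iteration 2: ___XX_X_XX_
iteration 3: XXX___X____
iteration 4: XX_XXXXXXXX
iteration 5: X___XXXXXXX
iteration 6: _XXX_XXXXXX
iteration 7: __X___XXXXX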